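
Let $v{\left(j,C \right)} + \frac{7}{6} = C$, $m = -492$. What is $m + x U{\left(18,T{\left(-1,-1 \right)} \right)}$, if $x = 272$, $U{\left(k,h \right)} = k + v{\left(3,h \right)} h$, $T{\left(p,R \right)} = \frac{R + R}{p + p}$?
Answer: $\frac{13076}{3} \approx 4358.7$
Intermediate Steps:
$v{\left(j,C \right)} = - \frac{7}{6} + C$
$T{\left(p,R \right)} = \frac{R}{p}$ ($T{\left(p,R \right)} = \frac{2 R}{2 p} = 2 R \frac{1}{2 p} = \frac{R}{p}$)
$U{\left(k,h \right)} = k + h \left(- \frac{7}{6} + h\right)$ ($U{\left(k,h \right)} = k + \left(- \frac{7}{6} + h\right) h = k + h \left(- \frac{7}{6} + h\right)$)
$m + x U{\left(18,T{\left(-1,-1 \right)} \right)} = -492 + 272 \left(18 + \left(- \frac{1}{-1}\right)^{2} - \frac{7 \left(- \frac{1}{-1}\right)}{6}\right) = -492 + 272 \left(18 + \left(\left(-1\right) \left(-1\right)\right)^{2} - \frac{7 \left(\left(-1\right) \left(-1\right)\right)}{6}\right) = -492 + 272 \left(18 + 1^{2} - \frac{7}{6}\right) = -492 + 272 \left(18 + 1 - \frac{7}{6}\right) = -492 + 272 \cdot \frac{107}{6} = -492 + \frac{14552}{3} = \frac{13076}{3}$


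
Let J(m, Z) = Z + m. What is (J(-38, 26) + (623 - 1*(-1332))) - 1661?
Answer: 282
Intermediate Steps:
(J(-38, 26) + (623 - 1*(-1332))) - 1661 = ((26 - 38) + (623 - 1*(-1332))) - 1661 = (-12 + (623 + 1332)) - 1661 = (-12 + 1955) - 1661 = 1943 - 1661 = 282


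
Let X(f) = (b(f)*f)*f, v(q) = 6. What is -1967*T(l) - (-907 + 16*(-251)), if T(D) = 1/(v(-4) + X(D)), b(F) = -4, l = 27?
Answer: 14327897/2910 ≈ 4923.7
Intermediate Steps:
X(f) = -4*f² (X(f) = (-4*f)*f = -4*f²)
T(D) = 1/(6 - 4*D²)
-1967*T(l) - (-907 + 16*(-251)) = -1967/(2*(3 - 2*27²)) - (-907 + 16*(-251)) = -1967/(2*(3 - 2*729)) - (-907 - 4016) = -1967/(2*(3 - 1458)) - 1*(-4923) = -1967/(2*(-1455)) + 4923 = -1967*(-1)/(2*1455) + 4923 = -1967*(-1/2910) + 4923 = 1967/2910 + 4923 = 14327897/2910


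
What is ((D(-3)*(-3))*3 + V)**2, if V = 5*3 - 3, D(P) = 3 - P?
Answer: 1764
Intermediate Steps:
V = 12 (V = 15 - 3 = 12)
((D(-3)*(-3))*3 + V)**2 = (((3 - 1*(-3))*(-3))*3 + 12)**2 = (((3 + 3)*(-3))*3 + 12)**2 = ((6*(-3))*3 + 12)**2 = (-18*3 + 12)**2 = (-54 + 12)**2 = (-42)**2 = 1764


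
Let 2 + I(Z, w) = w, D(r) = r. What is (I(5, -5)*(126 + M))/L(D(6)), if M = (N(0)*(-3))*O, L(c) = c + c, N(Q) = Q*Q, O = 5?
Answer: -147/2 ≈ -73.500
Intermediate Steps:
I(Z, w) = -2 + w
N(Q) = Q²
L(c) = 2*c
M = 0 (M = (0²*(-3))*5 = (0*(-3))*5 = 0*5 = 0)
(I(5, -5)*(126 + M))/L(D(6)) = ((-2 - 5)*(126 + 0))/((2*6)) = -7*126/12 = -882*1/12 = -147/2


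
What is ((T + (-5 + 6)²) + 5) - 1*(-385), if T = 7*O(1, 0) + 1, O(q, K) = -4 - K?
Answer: 364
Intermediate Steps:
T = -27 (T = 7*(-4 - 1*0) + 1 = 7*(-4 + 0) + 1 = 7*(-4) + 1 = -28 + 1 = -27)
((T + (-5 + 6)²) + 5) - 1*(-385) = ((-27 + (-5 + 6)²) + 5) - 1*(-385) = ((-27 + 1²) + 5) + 385 = ((-27 + 1) + 5) + 385 = (-26 + 5) + 385 = -21 + 385 = 364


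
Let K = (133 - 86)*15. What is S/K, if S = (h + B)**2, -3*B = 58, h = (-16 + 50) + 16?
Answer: 8464/6345 ≈ 1.3340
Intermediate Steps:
h = 50 (h = 34 + 16 = 50)
B = -58/3 (B = -1/3*58 = -58/3 ≈ -19.333)
K = 705 (K = 47*15 = 705)
S = 8464/9 (S = (50 - 58/3)**2 = (92/3)**2 = 8464/9 ≈ 940.44)
S/K = (8464/9)/705 = (8464/9)*(1/705) = 8464/6345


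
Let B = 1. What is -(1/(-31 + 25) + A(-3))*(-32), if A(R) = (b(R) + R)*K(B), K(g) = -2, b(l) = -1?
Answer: 752/3 ≈ 250.67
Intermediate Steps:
A(R) = 2 - 2*R (A(R) = (-1 + R)*(-2) = 2 - 2*R)
-(1/(-31 + 25) + A(-3))*(-32) = -(1/(-31 + 25) + (2 - 2*(-3)))*(-32) = -(1/(-6) + (2 + 6))*(-32) = -(-⅙ + 8)*(-32) = -47*(-32)/6 = -1*(-752/3) = 752/3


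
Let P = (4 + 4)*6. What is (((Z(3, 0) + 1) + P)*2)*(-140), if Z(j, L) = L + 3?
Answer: -14560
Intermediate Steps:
Z(j, L) = 3 + L
P = 48 (P = 8*6 = 48)
(((Z(3, 0) + 1) + P)*2)*(-140) = ((((3 + 0) + 1) + 48)*2)*(-140) = (((3 + 1) + 48)*2)*(-140) = ((4 + 48)*2)*(-140) = (52*2)*(-140) = 104*(-140) = -14560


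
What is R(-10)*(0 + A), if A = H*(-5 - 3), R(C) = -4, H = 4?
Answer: 128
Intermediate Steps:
A = -32 (A = 4*(-5 - 3) = 4*(-8) = -32)
R(-10)*(0 + A) = -4*(0 - 32) = -4*(-32) = 128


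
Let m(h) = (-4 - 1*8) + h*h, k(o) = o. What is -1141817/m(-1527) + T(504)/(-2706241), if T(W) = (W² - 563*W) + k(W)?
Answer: -3021871228553/6310188145797 ≈ -0.47889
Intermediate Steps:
m(h) = -12 + h² (m(h) = (-4 - 8) + h² = -12 + h²)
T(W) = W² - 562*W (T(W) = (W² - 563*W) + W = W² - 562*W)
-1141817/m(-1527) + T(504)/(-2706241) = -1141817/(-12 + (-1527)²) + (504*(-562 + 504))/(-2706241) = -1141817/(-12 + 2331729) + (504*(-58))*(-1/2706241) = -1141817/2331717 - 29232*(-1/2706241) = -1141817*1/2331717 + 29232/2706241 = -1141817/2331717 + 29232/2706241 = -3021871228553/6310188145797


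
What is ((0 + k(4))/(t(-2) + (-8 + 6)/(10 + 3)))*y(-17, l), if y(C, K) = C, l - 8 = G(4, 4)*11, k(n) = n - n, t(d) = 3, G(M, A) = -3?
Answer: 0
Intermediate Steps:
k(n) = 0
l = -25 (l = 8 - 3*11 = 8 - 33 = -25)
((0 + k(4))/(t(-2) + (-8 + 6)/(10 + 3)))*y(-17, l) = ((0 + 0)/(3 + (-8 + 6)/(10 + 3)))*(-17) = (0/(3 - 2/13))*(-17) = (0/(37/13))*(-17) = (0*(13/37))*(-17) = 0*(-17) = 0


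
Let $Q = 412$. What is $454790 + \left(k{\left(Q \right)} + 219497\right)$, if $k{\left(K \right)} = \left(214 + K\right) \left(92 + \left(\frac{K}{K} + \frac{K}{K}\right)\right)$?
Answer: $733131$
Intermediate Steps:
$k{\left(K \right)} = 20116 + 94 K$ ($k{\left(K \right)} = \left(214 + K\right) \left(92 + \left(1 + 1\right)\right) = \left(214 + K\right) \left(92 + 2\right) = \left(214 + K\right) 94 = 20116 + 94 K$)
$454790 + \left(k{\left(Q \right)} + 219497\right) = 454790 + \left(\left(20116 + 94 \cdot 412\right) + 219497\right) = 454790 + \left(\left(20116 + 38728\right) + 219497\right) = 454790 + \left(58844 + 219497\right) = 454790 + 278341 = 733131$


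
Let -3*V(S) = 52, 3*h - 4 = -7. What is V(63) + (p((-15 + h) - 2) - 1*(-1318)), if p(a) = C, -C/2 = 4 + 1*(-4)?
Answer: 3902/3 ≈ 1300.7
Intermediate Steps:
h = -1 (h = 4/3 + (1/3)*(-7) = 4/3 - 7/3 = -1)
V(S) = -52/3 (V(S) = -1/3*52 = -52/3)
C = 0 (C = -2*(4 + 1*(-4)) = -2*(4 - 4) = -2*0 = 0)
p(a) = 0
V(63) + (p((-15 + h) - 2) - 1*(-1318)) = -52/3 + (0 - 1*(-1318)) = -52/3 + (0 + 1318) = -52/3 + 1318 = 3902/3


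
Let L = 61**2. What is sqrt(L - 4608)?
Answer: I*sqrt(887) ≈ 29.783*I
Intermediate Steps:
L = 3721
sqrt(L - 4608) = sqrt(3721 - 4608) = sqrt(-887) = I*sqrt(887)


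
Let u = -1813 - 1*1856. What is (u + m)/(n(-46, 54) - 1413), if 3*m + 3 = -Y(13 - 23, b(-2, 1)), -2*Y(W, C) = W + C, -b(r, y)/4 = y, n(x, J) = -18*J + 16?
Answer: 479/309 ≈ 1.5502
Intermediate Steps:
n(x, J) = 16 - 18*J
u = -3669 (u = -1813 - 1856 = -3669)
b(r, y) = -4*y
Y(W, C) = -C/2 - W/2 (Y(W, C) = -(W + C)/2 = -(C + W)/2 = -C/2 - W/2)
m = -10/3 (m = -1 + (-(-(-2) - (13 - 23)/2))/3 = -1 + (-(-½*(-4) - ½*(-10)))/3 = -1 + (-(2 + 5))/3 = -1 + (-1*7)/3 = -1 + (⅓)*(-7) = -1 - 7/3 = -10/3 ≈ -3.3333)
(u + m)/(n(-46, 54) - 1413) = (-3669 - 10/3)/((16 - 18*54) - 1413) = -11017/(3*((16 - 972) - 1413)) = -11017/(3*(-956 - 1413)) = -11017/3/(-2369) = -11017/3*(-1/2369) = 479/309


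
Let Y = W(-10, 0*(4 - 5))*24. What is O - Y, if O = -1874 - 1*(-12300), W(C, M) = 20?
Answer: 9946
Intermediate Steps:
O = 10426 (O = -1874 + 12300 = 10426)
Y = 480 (Y = 20*24 = 480)
O - Y = 10426 - 1*480 = 10426 - 480 = 9946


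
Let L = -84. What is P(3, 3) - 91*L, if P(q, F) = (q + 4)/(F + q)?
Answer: 45871/6 ≈ 7645.2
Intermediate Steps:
P(q, F) = (4 + q)/(F + q)
P(3, 3) - 91*L = (4 + 3)/(3 + 3) - 91*(-84) = 7/6 + 7644 = 45871/6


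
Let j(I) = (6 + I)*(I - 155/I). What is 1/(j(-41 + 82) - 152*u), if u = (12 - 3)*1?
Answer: 41/15634 ≈ 0.0026225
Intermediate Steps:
u = 9 (u = 9*1 = 9)
1/(j(-41 + 82) - 152*u) = 1/((-155 + (-41 + 82)² - 930/(-41 + 82) + 6*(-41 + 82)) - 152*9) = 1/((-155 + 41² - 930/41 + 6*41) - 1368) = 1/((-155 + 1681 - 930*1/41 + 246) - 1368) = 1/((-155 + 1681 - 930/41 + 246) - 1368) = 1/(71722/41 - 1368) = 1/(15634/41) = 41/15634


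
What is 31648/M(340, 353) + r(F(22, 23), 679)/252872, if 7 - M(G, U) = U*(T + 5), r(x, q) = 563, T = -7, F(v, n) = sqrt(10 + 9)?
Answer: 347969325/7839032 ≈ 44.389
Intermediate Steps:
F(v, n) = sqrt(19)
M(G, U) = 7 + 2*U (M(G, U) = 7 - U*(-7 + 5) = 7 - U*(-2) = 7 - (-2)*U = 7 + 2*U)
31648/M(340, 353) + r(F(22, 23), 679)/252872 = 31648/(7 + 2*353) + 563/252872 = 31648/(7 + 706) + 563*(1/252872) = 31648/713 + 563/252872 = 31648*(1/713) + 563/252872 = 1376/31 + 563/252872 = 347969325/7839032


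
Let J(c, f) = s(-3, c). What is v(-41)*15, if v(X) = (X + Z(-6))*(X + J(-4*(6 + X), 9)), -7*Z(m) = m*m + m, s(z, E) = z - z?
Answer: 194955/7 ≈ 27851.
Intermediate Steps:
s(z, E) = 0
J(c, f) = 0
Z(m) = -m/7 - m²/7 (Z(m) = -(m*m + m)/7 = -(m² + m)/7 = -(m + m²)/7 = -m/7 - m²/7)
v(X) = X*(-30/7 + X) (v(X) = (X - ⅐*(-6)*(1 - 6))*(X + 0) = (X - ⅐*(-6)*(-5))*X = (X - 30/7)*X = (-30/7 + X)*X = X*(-30/7 + X))
v(-41)*15 = ((⅐)*(-41)*(-30 + 7*(-41)))*15 = ((⅐)*(-41)*(-30 - 287))*15 = ((⅐)*(-41)*(-317))*15 = (12997/7)*15 = 194955/7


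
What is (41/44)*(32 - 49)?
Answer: -697/44 ≈ -15.841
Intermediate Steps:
(41/44)*(32 - 49) = (41*(1/44))*(-17) = (41/44)*(-17) = -697/44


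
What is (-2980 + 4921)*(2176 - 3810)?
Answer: -3171594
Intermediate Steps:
(-2980 + 4921)*(2176 - 3810) = 1941*(-1634) = -3171594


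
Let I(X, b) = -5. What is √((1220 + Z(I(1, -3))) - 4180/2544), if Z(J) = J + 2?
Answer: √122901753/318 ≈ 34.862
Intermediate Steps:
Z(J) = 2 + J
√((1220 + Z(I(1, -3))) - 4180/2544) = √((1220 + (2 - 5)) - 4180/2544) = √((1220 - 3) - 4180*1/2544) = √(1217 - 1045/636) = √(772967/636) = √122901753/318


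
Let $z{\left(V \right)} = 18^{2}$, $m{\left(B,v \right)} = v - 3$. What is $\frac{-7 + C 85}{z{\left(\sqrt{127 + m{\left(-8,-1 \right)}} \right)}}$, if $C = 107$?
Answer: $\frac{2272}{81} \approx 28.049$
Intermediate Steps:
$m{\left(B,v \right)} = -3 + v$ ($m{\left(B,v \right)} = v - 3 = -3 + v$)
$z{\left(V \right)} = 324$
$\frac{-7 + C 85}{z{\left(\sqrt{127 + m{\left(-8,-1 \right)}} \right)}} = \frac{-7 + 107 \cdot 85}{324} = \left(-7 + 9095\right) \frac{1}{324} = 9088 \cdot \frac{1}{324} = \frac{2272}{81}$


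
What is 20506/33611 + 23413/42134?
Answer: 1650934147/1416165874 ≈ 1.1658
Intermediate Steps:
20506/33611 + 23413/42134 = 1650934147/1416165874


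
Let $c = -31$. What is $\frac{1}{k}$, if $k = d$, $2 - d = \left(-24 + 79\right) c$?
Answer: $\frac{1}{1707} \approx 0.00058582$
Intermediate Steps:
$d = 1707$ ($d = 2 - \left(-24 + 79\right) \left(-31\right) = 2 - 55 \left(-31\right) = 2 - -1705 = 2 + 1705 = 1707$)
$k = 1707$
$\frac{1}{k} = \frac{1}{1707}$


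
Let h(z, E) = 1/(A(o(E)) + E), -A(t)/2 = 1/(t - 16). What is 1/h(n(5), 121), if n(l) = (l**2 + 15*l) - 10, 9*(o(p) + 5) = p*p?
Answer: 874337/7226 ≈ 121.00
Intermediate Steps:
o(p) = -5 + p**2/9 (o(p) = -5 + (p*p)/9 = -5 + p**2/9)
n(l) = -10 + l**2 + 15*l
A(t) = -2/(-16 + t) (A(t) = -2/(t - 16) = -2/(-16 + t))
h(z, E) = 1/(E - 2/(-21 + E**2/9)) (h(z, E) = 1/(-2/(-16 + (-5 + E**2/9)) + E) = 1/(-2/(-21 + E**2/9) + E) = 1/(E - 2/(-21 + E**2/9)))
1/h(n(5), 121) = 1/((-189 + 121**2)/(-18 + 121*(-189 + 121**2))) = 1/((-189 + 14641)/(-18 + 121*(-189 + 14641))) = 1/(14452/(-18 + 121*14452)) = 1/(14452/(-18 + 1748692)) = 1/(14452/1748674) = 1/((1/1748674)*14452) = 1/(7226/874337) = 874337/7226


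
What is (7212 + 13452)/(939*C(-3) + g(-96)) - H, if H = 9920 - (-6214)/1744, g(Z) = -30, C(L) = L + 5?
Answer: -95079561/9592 ≈ -9912.4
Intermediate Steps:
C(L) = 5 + L
H = 8653347/872 (H = 9920 - (-6214)/1744 = 9920 - 1*(-3107/872) = 9920 + 3107/872 = 8653347/872 ≈ 9923.6)
(7212 + 13452)/(939*C(-3) + g(-96)) - H = (7212 + 13452)/(939*(5 - 3) - 30) - 1*8653347/872 = 20664/(939*2 - 30) - 8653347/872 = 20664/(1878 - 30) - 8653347/872 = 20664/1848 - 8653347/872 = 20664*(1/1848) - 8653347/872 = 123/11 - 8653347/872 = -95079561/9592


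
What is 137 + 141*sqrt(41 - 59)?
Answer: 137 + 423*I*sqrt(2) ≈ 137.0 + 598.21*I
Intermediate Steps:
137 + 141*sqrt(41 - 59) = 137 + 141*sqrt(-18) = 137 + 141*(3*I*sqrt(2)) = 137 + 423*I*sqrt(2)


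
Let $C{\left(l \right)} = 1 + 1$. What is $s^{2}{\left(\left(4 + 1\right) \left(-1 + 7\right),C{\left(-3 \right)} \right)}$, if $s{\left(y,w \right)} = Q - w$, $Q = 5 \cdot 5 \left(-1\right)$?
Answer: $729$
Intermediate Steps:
$Q = -25$ ($Q = 25 \left(-1\right) = -25$)
$C{\left(l \right)} = 2$
$s{\left(y,w \right)} = -25 - w$
$s^{2}{\left(\left(4 + 1\right) \left(-1 + 7\right),C{\left(-3 \right)} \right)} = \left(-25 - 2\right)^{2} = \left(-27\right)^{2} = 729$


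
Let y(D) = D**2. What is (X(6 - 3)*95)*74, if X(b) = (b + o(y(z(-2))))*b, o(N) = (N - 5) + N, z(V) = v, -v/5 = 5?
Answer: 26320320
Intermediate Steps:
v = -25 (v = -5*5 = -25)
z(V) = -25
o(N) = -5 + 2*N (o(N) = (-5 + N) + N = -5 + 2*N)
X(b) = b*(1245 + b) (X(b) = (b + (-5 + 2*(-25)**2))*b = (b + (-5 + 2*625))*b = (b + (-5 + 1250))*b = (b + 1245)*b = (1245 + b)*b = b*(1245 + b))
(X(6 - 3)*95)*74 = (((6 - 3)*(1245 + (6 - 3)))*95)*74 = ((3*(1245 + 3))*95)*74 = ((3*1248)*95)*74 = (3744*95)*74 = 355680*74 = 26320320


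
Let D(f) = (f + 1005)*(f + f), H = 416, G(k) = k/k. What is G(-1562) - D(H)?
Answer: -1182271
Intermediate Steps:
G(k) = 1
D(f) = 2*f*(1005 + f) (D(f) = (1005 + f)*(2*f) = 2*f*(1005 + f))
G(-1562) - D(H) = 1 - 2*416*(1005 + 416) = 1 - 2*416*1421 = 1 - 1*1182272 = 1 - 1182272 = -1182271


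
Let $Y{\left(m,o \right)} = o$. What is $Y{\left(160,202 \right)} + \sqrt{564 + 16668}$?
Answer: $202 + 4 \sqrt{1077} \approx 333.27$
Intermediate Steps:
$Y{\left(160,202 \right)} + \sqrt{564 + 16668} = 202 + \sqrt{564 + 16668} = 202 + \sqrt{17232} = 202 + 4 \sqrt{1077}$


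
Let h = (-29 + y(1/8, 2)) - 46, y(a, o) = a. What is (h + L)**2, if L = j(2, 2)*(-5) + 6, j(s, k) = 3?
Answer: 450241/64 ≈ 7035.0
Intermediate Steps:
h = -599/8 (h = (-29 + 1/8) - 46 = -231/8 - 46 = -599/8 ≈ -74.875)
L = -9 (L = 3*(-5) + 6 = -15 + 6 = -9)
(h + L)**2 = (-599/8 - 9)**2 = (-671/8)**2 = 450241/64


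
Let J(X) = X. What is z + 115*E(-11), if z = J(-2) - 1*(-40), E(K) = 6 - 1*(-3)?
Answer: 1073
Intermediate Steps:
E(K) = 9 (E(K) = 6 + 3 = 9)
z = 38 (z = -2 - 1*(-40) = -2 + 40 = 38)
z + 115*E(-11) = 38 + 115*9 = 38 + 1035 = 1073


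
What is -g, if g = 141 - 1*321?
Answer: 180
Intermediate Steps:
g = -180 (g = 141 - 321 = -180)
-g = -1*(-180) = 180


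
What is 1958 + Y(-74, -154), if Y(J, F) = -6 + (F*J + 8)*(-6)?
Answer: -66472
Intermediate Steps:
Y(J, F) = -54 - 6*F*J (Y(J, F) = -6 + (8 + F*J)*(-6) = -6 + (-48 - 6*F*J) = -54 - 6*F*J)
1958 + Y(-74, -154) = 1958 + (-54 - 6*(-154)*(-74)) = 1958 + (-54 - 68376) = 1958 - 68430 = -66472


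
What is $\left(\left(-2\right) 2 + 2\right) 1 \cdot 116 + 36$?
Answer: $-196$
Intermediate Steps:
$\left(\left(-2\right) 2 + 2\right) 1 \cdot 116 + 36 = \left(-4 + 2\right) 1 \cdot 116 + 36 = \left(-2\right) 1 \cdot 116 + 36 = \left(-2\right) 116 + 36 = -232 + 36 = -196$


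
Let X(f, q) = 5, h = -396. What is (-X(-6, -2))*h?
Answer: 1980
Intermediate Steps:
(-X(-6, -2))*h = -1*5*(-396) = -5*(-396) = 1980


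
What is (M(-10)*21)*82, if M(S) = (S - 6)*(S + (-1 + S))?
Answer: 578592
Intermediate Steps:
M(S) = (-1 + 2*S)*(-6 + S) (M(S) = (-6 + S)*(-1 + 2*S) = (-1 + 2*S)*(-6 + S))
(M(-10)*21)*82 = ((6 - 13*(-10) + 2*(-10)²)*21)*82 = ((6 + 130 + 2*100)*21)*82 = ((6 + 130 + 200)*21)*82 = (336*21)*82 = 7056*82 = 578592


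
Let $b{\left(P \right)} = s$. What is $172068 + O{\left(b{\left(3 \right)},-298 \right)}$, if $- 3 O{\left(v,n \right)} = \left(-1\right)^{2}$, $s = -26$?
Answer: $\frac{516203}{3} \approx 1.7207 \cdot 10^{5}$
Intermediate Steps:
$b{\left(P \right)} = -26$
$O{\left(v,n \right)} = - \frac{1}{3}$ ($O{\left(v,n \right)} = - \frac{\left(-1\right)^{2}}{3} = \left(- \frac{1}{3}\right) 1 = - \frac{1}{3}$)
$172068 + O{\left(b{\left(3 \right)},-298 \right)} = 172068 - \frac{1}{3} = \frac{516203}{3}$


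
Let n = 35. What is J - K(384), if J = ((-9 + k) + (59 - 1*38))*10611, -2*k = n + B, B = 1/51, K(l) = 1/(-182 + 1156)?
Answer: -968055695/16558 ≈ -58465.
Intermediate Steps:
K(l) = 1/974
B = 1/51 ≈ 0.019608
k = -893/51 (k = -(35 + 1/51)/2 = -½*1786/51 = -893/51 ≈ -17.510)
J = -993897/17 (J = ((-9 - 893/51) + (59 - 1*38))*10611 = (-1352/51 + (59 - 38))*10611 = (-1352/51 + 21)*10611 = -281/51*10611 = -993897/17 ≈ -58465.)
J - K(384) = -993897/17 - 1*1/974 = -993897/17 - 1/974 = -968055695/16558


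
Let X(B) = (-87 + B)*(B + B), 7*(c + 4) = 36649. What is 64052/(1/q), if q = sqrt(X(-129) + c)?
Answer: 192156*sqrt(331891)/7 ≈ 1.5814e+7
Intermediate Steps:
c = 36621/7 (c = -4 + (1/7)*36649 = -4 + 36649/7 = 36621/7 ≈ 5231.6)
X(B) = 2*B*(-87 + B) (X(B) = (-87 + B)*(2*B) = 2*B*(-87 + B))
q = 3*sqrt(331891)/7 (q = sqrt(2*(-129)*(-87 - 129) + 36621/7) = sqrt(2*(-129)*(-216) + 36621/7) = sqrt(55728 + 36621/7) = sqrt(426717/7) = 3*sqrt(331891)/7 ≈ 246.90)
64052/(1/q) = 64052/(1/(3*sqrt(331891)/7)) = 64052/((sqrt(331891)/142239)) = 64052*(3*sqrt(331891)/7) = 192156*sqrt(331891)/7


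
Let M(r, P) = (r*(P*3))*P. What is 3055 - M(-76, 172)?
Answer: 6748207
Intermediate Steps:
M(r, P) = 3*r*P**2 (M(r, P) = (r*(3*P))*P = (3*P*r)*P = 3*r*P**2)
3055 - M(-76, 172) = 3055 - 3*(-76)*172**2 = 3055 - 3*(-76)*29584 = 3055 - 1*(-6745152) = 3055 + 6745152 = 6748207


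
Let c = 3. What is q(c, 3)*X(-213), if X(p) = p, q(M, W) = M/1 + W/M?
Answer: -852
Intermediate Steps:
q(M, W) = M + W/M (q(M, W) = M*1 + W/M = M + W/M)
q(c, 3)*X(-213) = (3 + 3/3)*(-213) = (3 + 3*(1/3))*(-213) = (3 + 1)*(-213) = 4*(-213) = -852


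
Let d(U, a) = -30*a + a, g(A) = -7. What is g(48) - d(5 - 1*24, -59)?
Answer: -1718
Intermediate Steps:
d(U, a) = -29*a
g(48) - d(5 - 1*24, -59) = -7 - (-29)*(-59) = -7 - 1*1711 = -7 - 1711 = -1718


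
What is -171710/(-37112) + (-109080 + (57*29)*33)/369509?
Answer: 30712317959/6856609004 ≈ 4.4792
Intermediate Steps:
-171710/(-37112) + (-109080 + (57*29)*33)/369509 = -171710*(-1/37112) + (-109080 + 1653*33)*(1/369509) = 85855/18556 + (-109080 + 54549)*(1/369509) = 85855/18556 - 54531*1/369509 = 85855/18556 - 54531/369509 = 30712317959/6856609004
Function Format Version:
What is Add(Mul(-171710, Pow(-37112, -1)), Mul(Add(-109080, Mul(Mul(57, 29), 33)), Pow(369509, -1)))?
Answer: Rational(30712317959, 6856609004) ≈ 4.4792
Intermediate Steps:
Add(Mul(-171710, Pow(-37112, -1)), Mul(Add(-109080, Mul(Mul(57, 29), 33)), Pow(369509, -1))) = Add(Mul(-171710, Rational(-1, 37112)), Mul(Add(-109080, Mul(1653, 33)), Rational(1, 369509))) = Add(Rational(85855, 18556), Mul(Add(-109080, 54549), Rational(1, 369509))) = Add(Rational(85855, 18556), Mul(-54531, Rational(1, 369509))) = Add(Rational(85855, 18556), Rational(-54531, 369509)) = Rational(30712317959, 6856609004)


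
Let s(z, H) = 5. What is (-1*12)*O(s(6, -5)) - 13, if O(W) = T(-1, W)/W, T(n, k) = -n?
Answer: -77/5 ≈ -15.400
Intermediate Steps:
O(W) = 1/W (O(W) = (-1*(-1))/W = 1/W)
(-1*12)*O(s(6, -5)) - 13 = -1*12/5 - 13 = -12*⅕ - 13 = -12/5 - 13 = -77/5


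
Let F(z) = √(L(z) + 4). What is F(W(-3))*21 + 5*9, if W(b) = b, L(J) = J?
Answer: 66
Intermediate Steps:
F(z) = √(4 + z) (F(z) = √(z + 4) = √(4 + z))
F(W(-3))*21 + 5*9 = √(4 - 3)*21 + 5*9 = √1*21 + 45 = 1*21 + 45 = 21 + 45 = 66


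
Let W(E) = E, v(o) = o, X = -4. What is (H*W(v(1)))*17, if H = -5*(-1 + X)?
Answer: 425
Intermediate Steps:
H = 25 (H = -5*(-1 - 4) = -5*(-5) = 25)
(H*W(v(1)))*17 = (25*1)*17 = 25*17 = 425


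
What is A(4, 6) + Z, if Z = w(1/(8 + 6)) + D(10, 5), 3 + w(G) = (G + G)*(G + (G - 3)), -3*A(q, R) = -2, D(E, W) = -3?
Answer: -844/147 ≈ -5.7415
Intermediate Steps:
A(q, R) = 2/3 (A(q, R) = -1/3*(-2) = 2/3)
w(G) = -3 + 2*G*(-3 + 2*G) (w(G) = -3 + (G + G)*(G + (G - 3)) = -3 + (2*G)*(G + (-3 + G)) = -3 + (2*G)*(-3 + 2*G) = -3 + 2*G*(-3 + 2*G))
Z = -314/49 (Z = (-3 - 6/(8 + 6) + 4*(1/(8 + 6))**2) - 3 = (-3 - 6/14 + 4*(1/14)**2) - 3 = (-3 - 6*1/14 + 4*(1/14)**2) - 3 = (-3 - 3/7 + 4*(1/196)) - 3 = (-3 - 3/7 + 1/49) - 3 = -167/49 - 3 = -314/49 ≈ -6.4082)
A(4, 6) + Z = 2/3 - 314/49 = -844/147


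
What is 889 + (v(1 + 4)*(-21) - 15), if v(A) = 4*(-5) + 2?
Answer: 1252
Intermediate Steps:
v(A) = -18 (v(A) = -20 + 2 = -18)
889 + (v(1 + 4)*(-21) - 15) = 889 + (-18*(-21) - 15) = 889 + (378 - 15) = 889 + 363 = 1252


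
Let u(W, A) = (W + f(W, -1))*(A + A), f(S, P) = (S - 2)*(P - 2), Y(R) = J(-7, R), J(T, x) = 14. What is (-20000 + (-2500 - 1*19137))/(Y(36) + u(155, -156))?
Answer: -41637/94862 ≈ -0.43892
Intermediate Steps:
Y(R) = 14
f(S, P) = (-2 + P)*(-2 + S) (f(S, P) = (-2 + S)*(-2 + P) = (-2 + P)*(-2 + S))
u(W, A) = 2*A*(6 - 2*W) (u(W, A) = (W + (4 - 2*(-1) - 2*W - W))*(A + A) = (W + (4 + 2 - 2*W - W))*(2*A) = (W + (6 - 3*W))*(2*A) = (6 - 2*W)*(2*A) = 2*A*(6 - 2*W))
(-20000 + (-2500 - 1*19137))/(Y(36) + u(155, -156)) = (-20000 + (-2500 - 1*19137))/(14 + 4*(-156)*(3 - 1*155)) = (-20000 + (-2500 - 19137))/(14 + 4*(-156)*(3 - 155)) = (-20000 - 21637)/(14 + 4*(-156)*(-152)) = -41637/(14 + 94848) = -41637/94862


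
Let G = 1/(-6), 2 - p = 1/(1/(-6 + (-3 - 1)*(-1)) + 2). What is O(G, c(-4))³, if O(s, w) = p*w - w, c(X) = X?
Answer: -64/27 ≈ -2.3704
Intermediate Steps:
p = 4/3 (p = 2 - 1/(1/(-6 + (-3 - 1)*(-1)) + 2) = 2 - 1/(1/(-6 - 4*(-1)) + 2) = 2 - 1/(1/(-6 + 4) + 2) = 2 - 1/(1/(-2) + 2) = 2 - 1/(-½ + 2) = 2 - 1/3/2 = 2 - 1*⅔ = 2 - ⅔ = 4/3 ≈ 1.3333)
G = -⅙ ≈ -0.16667
O(s, w) = w/3 (O(s, w) = 4*w/3 - w = w/3)
O(G, c(-4))³ = ((⅓)*(-4))³ = (-4/3)³ = -64/27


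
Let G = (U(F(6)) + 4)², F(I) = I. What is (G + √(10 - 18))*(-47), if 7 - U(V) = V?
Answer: -1175 - 94*I*√2 ≈ -1175.0 - 132.94*I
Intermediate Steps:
U(V) = 7 - V
G = 25 (G = ((7 - 1*6) + 4)² = ((7 - 6) + 4)² = (1 + 4)² = 5² = 25)
(G + √(10 - 18))*(-47) = (25 + √(10 - 18))*(-47) = (25 + √(-8))*(-47) = (25 + 2*I*√2)*(-47) = -1175 - 94*I*√2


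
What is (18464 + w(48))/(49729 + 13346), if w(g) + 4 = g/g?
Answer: 18461/63075 ≈ 0.29268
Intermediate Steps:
w(g) = -3 (w(g) = -4 + g/g = -4 + 1 = -3)
(18464 + w(48))/(49729 + 13346) = (18464 - 3)/(49729 + 13346) = 18461/63075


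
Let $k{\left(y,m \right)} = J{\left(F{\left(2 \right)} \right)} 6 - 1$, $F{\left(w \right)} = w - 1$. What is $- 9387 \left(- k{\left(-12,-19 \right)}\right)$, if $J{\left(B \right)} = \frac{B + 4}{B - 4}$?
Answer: $-103257$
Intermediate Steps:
$F{\left(w \right)} = -1 + w$
$J{\left(B \right)} = \frac{4 + B}{-4 + B}$
$k{\left(y,m \right)} = -11$ ($k{\left(y,m \right)} = \frac{4 + \left(-1 + 2\right)}{-4 + \left(-1 + 2\right)} 6 - 1 = \frac{4 + 1}{-4 + 1} \cdot 6 - 1 = \frac{1}{-3} \cdot 5 \cdot 6 - 1 = \left(- \frac{1}{3}\right) 5 \cdot 6 - 1 = \left(- \frac{5}{3}\right) 6 - 1 = -10 - 1 = -11$)
$- 9387 \left(- k{\left(-12,-19 \right)}\right) = - 9387 \left(\left(-1\right) \left(-11\right)\right) = \left(-9387\right) 11 = -103257$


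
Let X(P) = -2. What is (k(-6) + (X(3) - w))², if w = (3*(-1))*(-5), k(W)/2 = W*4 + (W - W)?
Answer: 4225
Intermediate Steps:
k(W) = 8*W (k(W) = 2*(W*4 + (W - W)) = 2*(4*W + 0) = 2*(4*W) = 8*W)
w = 15 (w = -3*(-5) = 15)
(k(-6) + (X(3) - w))² = (8*(-6) + (-2 - 1*15))² = (-48 + (-2 - 15))² = (-48 - 17)² = (-65)² = 4225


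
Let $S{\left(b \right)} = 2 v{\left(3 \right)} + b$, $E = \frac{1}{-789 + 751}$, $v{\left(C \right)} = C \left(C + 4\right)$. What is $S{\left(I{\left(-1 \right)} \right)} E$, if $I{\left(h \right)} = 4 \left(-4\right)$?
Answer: $- \frac{13}{19} \approx -0.68421$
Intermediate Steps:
$I{\left(h \right)} = -16$
$v{\left(C \right)} = C \left(4 + C\right)$
$E = - \frac{1}{38}$ ($E = \frac{1}{-38} = - \frac{1}{38} \approx -0.026316$)
$S{\left(b \right)} = 42 + b$ ($S{\left(b \right)} = 2 \cdot 3 \left(4 + 3\right) + b = 2 \cdot 3 \cdot 7 + b = 2 \cdot 21 + b = 42 + b$)
$S{\left(I{\left(-1 \right)} \right)} E = \left(42 - 16\right) \left(- \frac{1}{38}\right) = 26 \left(- \frac{1}{38}\right) = - \frac{13}{19}$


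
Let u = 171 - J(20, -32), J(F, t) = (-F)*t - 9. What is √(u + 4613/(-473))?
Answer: I*√105097289/473 ≈ 21.674*I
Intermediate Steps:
J(F, t) = -9 - F*t (J(F, t) = -F*t - 9 = -9 - F*t)
u = -460 (u = 171 - (-9 - 1*20*(-32)) = 171 - (-9 + 640) = 171 - 1*631 = 171 - 631 = -460)
√(u + 4613/(-473)) = √(-460 + 4613/(-473)) = √(-460 + 4613*(-1/473)) = √(-460 - 4613/473) = √(-222193/473) = I*√105097289/473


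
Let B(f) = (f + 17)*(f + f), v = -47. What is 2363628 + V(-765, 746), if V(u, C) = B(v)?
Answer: 2366448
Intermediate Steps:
B(f) = 2*f*(17 + f) (B(f) = (17 + f)*(2*f) = 2*f*(17 + f))
V(u, C) = 2820 (V(u, C) = 2*(-47)*(17 - 47) = 2*(-47)*(-30) = 2820)
2363628 + V(-765, 746) = 2363628 + 2820 = 2366448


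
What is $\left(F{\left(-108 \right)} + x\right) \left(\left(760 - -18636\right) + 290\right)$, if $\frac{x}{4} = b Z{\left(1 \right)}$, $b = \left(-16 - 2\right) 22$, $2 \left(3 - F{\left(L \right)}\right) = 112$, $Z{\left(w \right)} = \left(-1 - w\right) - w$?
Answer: $92504514$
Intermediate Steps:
$Z{\left(w \right)} = -1 - 2 w$
$F{\left(L \right)} = -53$ ($F{\left(L \right)} = 3 - 56 = -53$)
$b = -396$ ($b = \left(-18\right) 22 = -396$)
$x = 4752$ ($x = 4 \left(- 396 \left(-1 - 2\right)\right) = 4 \left(\left(-396\right) \left(-3\right)\right) = 4 \cdot 1188 = 4752$)
$\left(F{\left(-108 \right)} + x\right) \left(\left(760 - -18636\right) + 290\right) = \left(-53 + 4752\right) \left(\left(760 - -18636\right) + 290\right) = 4699 \left(\left(760 + 18636\right) + 290\right) = 4699 \left(19396 + 290\right) = 4699 \cdot 19686 = 92504514$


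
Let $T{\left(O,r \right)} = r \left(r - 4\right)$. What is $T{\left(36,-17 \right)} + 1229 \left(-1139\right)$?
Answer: $-1399474$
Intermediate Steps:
$T{\left(O,r \right)} = r \left(-4 + r\right)$
$T{\left(36,-17 \right)} + 1229 \left(-1139\right) = - 17 \left(-4 - 17\right) + 1229 \left(-1139\right) = \left(-17\right) \left(-21\right) - 1399831 = 357 - 1399831 = -1399474$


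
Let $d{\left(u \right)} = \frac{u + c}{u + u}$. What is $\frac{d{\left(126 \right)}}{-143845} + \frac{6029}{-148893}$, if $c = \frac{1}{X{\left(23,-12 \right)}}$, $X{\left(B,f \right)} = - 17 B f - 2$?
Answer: $- \frac{26283676330967}{649049511688200} \approx -0.040496$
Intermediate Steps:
$X{\left(B,f \right)} = -2 - 17 B f$ ($X{\left(B,f \right)} = - 17 B f - 2 = -2 - 17 B f$)
$c = \frac{1}{4690}$ ($c = \frac{1}{-2 - 391 \left(-12\right)} = \frac{1}{-2 + 4692} = \frac{1}{4690} \approx 0.00021322$)
$d{\left(u \right)} = \frac{\frac{1}{4690} + u}{2 u}$ ($d{\left(u \right)} = \frac{u + \frac{1}{4690}}{u + u} = \frac{\frac{1}{4690} + u}{2 u}$)
$\frac{d{\left(126 \right)}}{-143845} + \frac{6029}{-148893} = \frac{\frac{1}{9380} \cdot \frac{1}{126} \left(1 + 4690 \cdot 126\right)}{-143845} + \frac{6029}{-148893} = \frac{1}{9380} \cdot \frac{1}{126} \left(1 + 590940\right) \left(- \frac{1}{143845}\right) + 6029 \left(- \frac{1}{148893}\right) = \frac{1}{9380} \cdot \frac{1}{126} \cdot 590941 \left(- \frac{1}{143845}\right) - \frac{6029}{148893} = \frac{590941}{1181880} \left(- \frac{1}{143845}\right) - \frac{6029}{148893} = - \frac{45457}{13077502200} - \frac{6029}{148893} = - \frac{26283676330967}{649049511688200}$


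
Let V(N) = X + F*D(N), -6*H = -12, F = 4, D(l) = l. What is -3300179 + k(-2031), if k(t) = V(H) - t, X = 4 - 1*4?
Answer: -3298140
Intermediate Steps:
X = 0 (X = 4 - 4 = 0)
H = 2 (H = -1/6*(-12) = 2)
V(N) = 4*N (V(N) = 0 + 4*N = 4*N)
k(t) = 8 - t (k(t) = 4*2 - t = 8 - t)
-3300179 + k(-2031) = -3300179 + (8 - 1*(-2031)) = -3300179 + (8 + 2031) = -3300179 + 2039 = -3298140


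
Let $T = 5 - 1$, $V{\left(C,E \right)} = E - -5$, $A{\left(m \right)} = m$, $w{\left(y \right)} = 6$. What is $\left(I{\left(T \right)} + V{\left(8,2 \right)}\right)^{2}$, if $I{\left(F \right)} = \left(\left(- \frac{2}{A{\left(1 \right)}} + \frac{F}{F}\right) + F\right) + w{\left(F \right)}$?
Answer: $256$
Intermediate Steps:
$V{\left(C,E \right)} = 5 + E$ ($V{\left(C,E \right)} = E + 5 = 5 + E$)
$T = 4$
$I{\left(F \right)} = 5 + F$ ($I{\left(F \right)} = \left(\left(- \frac{2}{1} + \frac{F}{F}\right) + F\right) + 6 = \left(\left(\left(-2\right) 1 + 1\right) + F\right) + 6 = \left(\left(-2 + 1\right) + F\right) + 6 = \left(-1 + F\right) + 6 = 5 + F$)
$\left(I{\left(T \right)} + V{\left(8,2 \right)}\right)^{2} = \left(\left(5 + 4\right) + \left(5 + 2\right)\right)^{2} = \left(9 + 7\right)^{2} = 16^{2} = 256$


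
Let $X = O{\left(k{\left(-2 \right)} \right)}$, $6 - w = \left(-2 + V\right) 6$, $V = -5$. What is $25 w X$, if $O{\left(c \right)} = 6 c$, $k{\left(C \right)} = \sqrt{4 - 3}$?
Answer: $7200$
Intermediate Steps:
$k{\left(C \right)} = 1$ ($k{\left(C \right)} = \sqrt{1} = 1$)
$w = 48$ ($w = 6 - \left(-2 - 5\right) 6 = 6 - \left(-7\right) 6 = 6 - -42 = 6 + 42 = 48$)
$X = 6$ ($X = 6 \cdot 1 = 6$)
$25 w X = 25 \cdot 48 \cdot 6 = 1200 \cdot 6 = 7200$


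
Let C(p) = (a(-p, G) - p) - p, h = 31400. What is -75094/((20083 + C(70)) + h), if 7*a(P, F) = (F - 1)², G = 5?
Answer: -525658/359417 ≈ -1.4625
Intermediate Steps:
a(P, F) = (-1 + F)²/7 (a(P, F) = (F - 1)²/7 = (-1 + F)²/7)
C(p) = 16/7 - 2*p (C(p) = ((-1 + 5)²/7 - p) - p = ((⅐)*4² - p) - p = ((⅐)*16 - p) - p = (16/7 - p) - p = 16/7 - 2*p)
-75094/((20083 + C(70)) + h) = -75094/((20083 + (16/7 - 2*70)) + 31400) = -75094/((20083 + (16/7 - 140)) + 31400) = -75094/((20083 - 964/7) + 31400) = -75094/(139617/7 + 31400) = -75094/359417/7 = -75094*7/359417 = -525658/359417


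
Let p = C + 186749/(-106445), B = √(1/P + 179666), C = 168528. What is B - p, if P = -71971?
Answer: -17938776211/106445 + √930638409811135/71971 ≈ -1.6810e+5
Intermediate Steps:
B = √930638409811135/71971 (B = √(1/(-71971) + 179666) = √(-1/71971 + 179666) = √(12930741685/71971) = √930638409811135/71971 ≈ 423.87)
p = 17938776211/106445 (p = 168528 + 186749/(-106445) = 168528 + 186749*(-1/106445) = 168528 - 186749/106445 = 17938776211/106445 ≈ 1.6853e+5)
B - p = √930638409811135/71971 - 1*17938776211/106445 = √930638409811135/71971 - 17938776211/106445 = -17938776211/106445 + √930638409811135/71971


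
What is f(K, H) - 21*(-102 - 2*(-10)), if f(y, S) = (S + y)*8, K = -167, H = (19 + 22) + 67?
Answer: 1250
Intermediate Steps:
H = 108 (H = 41 + 67 = 108)
f(y, S) = 8*S + 8*y
f(K, H) - 21*(-102 - 2*(-10)) = (8*108 + 8*(-167)) - 21*(-102 - 2*(-10)) = (864 - 1336) - 21*(-102 + 20) = -472 - 21*(-82) = -472 - 1*(-1722) = -472 + 1722 = 1250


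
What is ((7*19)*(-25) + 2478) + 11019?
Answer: 10172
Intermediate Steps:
((7*19)*(-25) + 2478) + 11019 = (133*(-25) + 2478) + 11019 = (-3325 + 2478) + 11019 = -847 + 11019 = 10172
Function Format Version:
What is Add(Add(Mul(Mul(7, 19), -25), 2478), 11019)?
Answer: 10172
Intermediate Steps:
Add(Add(Mul(Mul(7, 19), -25), 2478), 11019) = Add(Add(Mul(133, -25), 2478), 11019) = Add(Add(-3325, 2478), 11019) = Add(-847, 11019) = 10172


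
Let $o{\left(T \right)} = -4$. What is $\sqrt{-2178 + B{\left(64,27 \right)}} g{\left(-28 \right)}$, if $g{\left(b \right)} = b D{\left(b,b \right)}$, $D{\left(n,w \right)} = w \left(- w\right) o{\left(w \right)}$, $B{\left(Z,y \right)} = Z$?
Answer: $- 87808 i \sqrt{2114} \approx - 4.0373 \cdot 10^{6} i$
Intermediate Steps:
$D{\left(n,w \right)} = 4 w^{2}$ ($D{\left(n,w \right)} = w \left(- w\right) \left(-4\right) = - w^{2} \left(-4\right) = 4 w^{2}$)
$g{\left(b \right)} = 4 b^{3}$ ($g{\left(b \right)} = b 4 b^{2} = 4 b^{3}$)
$\sqrt{-2178 + B{\left(64,27 \right)}} g{\left(-28 \right)} = \sqrt{-2178 + 64} \cdot 4 \left(-28\right)^{3} = \sqrt{-2114} \cdot 4 \left(-21952\right) = i \sqrt{2114} \left(-87808\right) = - 87808 i \sqrt{2114}$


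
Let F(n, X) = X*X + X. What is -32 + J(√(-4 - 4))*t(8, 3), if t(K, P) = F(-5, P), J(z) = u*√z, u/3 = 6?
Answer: -32 + 216*2^(¾)*√I ≈ 224.87 + 256.87*I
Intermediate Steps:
u = 18 (u = 3*6 = 18)
F(n, X) = X + X² (F(n, X) = X² + X = X + X²)
J(z) = 18*√z
t(K, P) = P*(1 + P)
-32 + J(√(-4 - 4))*t(8, 3) = -32 + (18*√(√(-4 - 4)))*(3*(1 + 3)) = -32 + (18*√(√(-8)))*(3*4) = -32 + (18*√(2*I*√2))*12 = -32 + (18*(2^(¾)*√I))*12 = -32 + (18*2^(¾)*√I)*12 = -32 + 216*2^(¾)*√I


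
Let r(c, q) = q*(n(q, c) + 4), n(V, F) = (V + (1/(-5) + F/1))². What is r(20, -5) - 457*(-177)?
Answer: 398869/5 ≈ 79774.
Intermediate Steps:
n(V, F) = (-⅕ + F + V)² (n(V, F) = (V + (1*(-⅕) + F*1))² = (V + (-⅕ + F))² = (-⅕ + F + V)²)
r(c, q) = q*(4 + (-1 + 5*c + 5*q)²/25) (r(c, q) = q*((-1 + 5*c + 5*q)²/25 + 4) = q*(4 + (-1 + 5*c + 5*q)²/25))
r(20, -5) - 457*(-177) = (1/25)*(-5)*(100 + (-1 + 5*20 + 5*(-5))²) - 457*(-177) = (1/25)*(-5)*(100 + (-1 + 100 - 25)²) + 80889 = (1/25)*(-5)*(100 + 74²) + 80889 = (1/25)*(-5)*(100 + 5476) + 80889 = (1/25)*(-5)*5576 + 80889 = -5576/5 + 80889 = 398869/5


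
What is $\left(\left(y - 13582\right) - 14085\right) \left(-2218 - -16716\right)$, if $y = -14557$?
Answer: $-612163552$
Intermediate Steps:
$\left(\left(y - 13582\right) - 14085\right) \left(-2218 - -16716\right) = \left(\left(-14557 - 13582\right) - 14085\right) \left(-2218 - -16716\right) = \left(-28139 - 14085\right) \left(-2218 + 16716\right) = \left(-42224\right) 14498 = -612163552$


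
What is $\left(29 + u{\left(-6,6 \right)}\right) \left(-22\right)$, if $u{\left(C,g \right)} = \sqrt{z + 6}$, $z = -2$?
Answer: $-682$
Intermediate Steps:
$u{\left(C,g \right)} = 2$ ($u{\left(C,g \right)} = \sqrt{-2 + 6} = \sqrt{4} = 2$)
$\left(29 + u{\left(-6,6 \right)}\right) \left(-22\right) = \left(29 + 2\right) \left(-22\right) = 31 \left(-22\right) = -682$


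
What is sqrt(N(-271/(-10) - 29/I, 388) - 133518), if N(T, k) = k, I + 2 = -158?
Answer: I*sqrt(133130) ≈ 364.87*I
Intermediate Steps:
I = -160 (I = -2 - 158 = -160)
sqrt(N(-271/(-10) - 29/I, 388) - 133518) = sqrt(388 - 133518) = sqrt(-133130) = I*sqrt(133130)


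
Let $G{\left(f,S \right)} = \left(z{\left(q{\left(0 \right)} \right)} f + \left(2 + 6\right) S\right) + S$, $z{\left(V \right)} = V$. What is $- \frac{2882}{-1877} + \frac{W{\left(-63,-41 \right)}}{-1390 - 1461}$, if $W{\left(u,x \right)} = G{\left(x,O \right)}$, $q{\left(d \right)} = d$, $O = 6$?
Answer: $\frac{8115224}{5351327} \approx 1.5165$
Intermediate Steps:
$G{\left(f,S \right)} = 9 S$ ($G{\left(f,S \right)} = \left(0 f + \left(2 + 6\right) S\right) + S = \left(0 + 8 S\right) + S = 8 S + S = 9 S$)
$W{\left(u,x \right)} = 54$ ($W{\left(u,x \right)} = 9 \cdot 6 = 54$)
$- \frac{2882}{-1877} + \frac{W{\left(-63,-41 \right)}}{-1390 - 1461} = - \frac{2882}{-1877} + \frac{54}{-1390 - 1461} = \left(-2882\right) \left(- \frac{1}{1877}\right) + \frac{54}{-2851} = \frac{2882}{1877} + 54 \left(- \frac{1}{2851}\right) = \frac{2882}{1877} - \frac{54}{2851} = \frac{8115224}{5351327}$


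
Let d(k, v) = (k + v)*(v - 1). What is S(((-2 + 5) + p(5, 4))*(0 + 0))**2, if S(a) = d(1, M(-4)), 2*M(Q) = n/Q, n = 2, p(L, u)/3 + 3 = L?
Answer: 225/256 ≈ 0.87891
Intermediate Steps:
p(L, u) = -9 + 3*L
M(Q) = 1/Q (M(Q) = (2/Q)/2 = 1/Q)
d(k, v) = (-1 + v)*(k + v) (d(k, v) = (k + v)*(-1 + v) = (-1 + v)*(k + v))
S(a) = -15/16 (S(a) = (1/(-4))**2 - 1*1 - 1/(-4) + 1/(-4) = (-1/4)**2 - 1 - 1*(-1/4) + 1*(-1/4) = 1/16 - 1 + 1/4 - 1/4 = -15/16)
S(((-2 + 5) + p(5, 4))*(0 + 0))**2 = (-15/16)**2 = 225/256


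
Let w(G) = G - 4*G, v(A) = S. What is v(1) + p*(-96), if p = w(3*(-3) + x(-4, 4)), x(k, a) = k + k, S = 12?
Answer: -4884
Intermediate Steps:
v(A) = 12
x(k, a) = 2*k
w(G) = -3*G
p = 51 (p = -3*(3*(-3) + 2*(-4)) = -3*(-9 - 8) = -3*(-17) = 51)
v(1) + p*(-96) = 12 + 51*(-96) = 12 - 4896 = -4884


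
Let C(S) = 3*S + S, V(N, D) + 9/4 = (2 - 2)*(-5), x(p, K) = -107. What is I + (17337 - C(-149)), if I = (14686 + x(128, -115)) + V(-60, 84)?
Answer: 130039/4 ≈ 32510.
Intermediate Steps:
V(N, D) = -9/4 (V(N, D) = -9/4 + (2 - 2)*(-5) = -9/4 + 0*(-5) = -9/4 + 0 = -9/4)
C(S) = 4*S
I = 58307/4 (I = (14686 - 107) - 9/4 = 14579 - 9/4 = 58307/4 ≈ 14577.)
I + (17337 - C(-149)) = 58307/4 + (17337 - 4*(-149)) = 58307/4 + (17337 - 1*(-596)) = 58307/4 + (17337 + 596) = 58307/4 + 17933 = 130039/4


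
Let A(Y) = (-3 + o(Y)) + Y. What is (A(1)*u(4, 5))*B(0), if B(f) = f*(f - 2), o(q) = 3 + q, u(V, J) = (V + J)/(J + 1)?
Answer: 0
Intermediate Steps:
u(V, J) = (J + V)/(1 + J)
B(f) = f*(-2 + f)
A(Y) = 2*Y (A(Y) = (-3 + (3 + Y)) + Y = Y + Y = 2*Y)
(A(1)*u(4, 5))*B(0) = ((2*1)*((5 + 4)/(1 + 5)))*(0*(-2 + 0)) = (2*(9/6))*(0*(-2)) = (2*((1/6)*9))*0 = (2*(3/2))*0 = 3*0 = 0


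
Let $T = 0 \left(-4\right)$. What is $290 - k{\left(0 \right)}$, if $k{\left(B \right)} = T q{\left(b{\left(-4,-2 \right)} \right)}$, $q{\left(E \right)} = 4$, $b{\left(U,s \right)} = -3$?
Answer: $290$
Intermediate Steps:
$T = 0$
$k{\left(B \right)} = 0$ ($k{\left(B \right)} = 0 \cdot 4 = 0$)
$290 - k{\left(0 \right)} = 290 - 0 = 290 + 0 = 290$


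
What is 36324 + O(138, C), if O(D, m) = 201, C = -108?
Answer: 36525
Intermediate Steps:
36324 + O(138, C) = 36324 + 201 = 36525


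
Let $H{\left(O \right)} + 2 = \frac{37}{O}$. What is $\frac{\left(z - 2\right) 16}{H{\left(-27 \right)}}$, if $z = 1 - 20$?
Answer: $\frac{1296}{13} \approx 99.692$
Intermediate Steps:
$z = -19$
$H{\left(O \right)} = -2 + \frac{37}{O}$
$\frac{\left(z - 2\right) 16}{H{\left(-27 \right)}} = \frac{\left(-19 - 2\right) 16}{-2 + \frac{37}{-27}} = \frac{\left(-21\right) 16}{-2 + 37 \left(- \frac{1}{27}\right)} = - \frac{336}{-2 - \frac{37}{27}} = - \frac{336}{- \frac{91}{27}} = \left(-336\right) \left(- \frac{27}{91}\right) = \frac{1296}{13}$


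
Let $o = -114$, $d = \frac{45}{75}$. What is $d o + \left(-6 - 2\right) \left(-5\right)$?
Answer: $- \frac{142}{5} \approx -28.4$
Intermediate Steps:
$d = \frac{3}{5}$ ($d = 45 \cdot \frac{1}{75} = \frac{3}{5} \approx 0.6$)
$d o + \left(-6 - 2\right) \left(-5\right) = \frac{3}{5} \left(-114\right) + \left(-6 - 2\right) \left(-5\right) = - \frac{342}{5} - -40 = - \frac{342}{5} + 40 = - \frac{142}{5}$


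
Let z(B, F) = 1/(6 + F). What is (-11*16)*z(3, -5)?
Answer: -176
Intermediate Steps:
(-11*16)*z(3, -5) = (-11*16)/(6 - 5) = -176/1 = -176*1 = -176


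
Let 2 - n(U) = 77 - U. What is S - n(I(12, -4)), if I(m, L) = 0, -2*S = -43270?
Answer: 21710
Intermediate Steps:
S = 21635 (S = -1/2*(-43270) = 21635)
n(U) = -75 + U (n(U) = 2 - (77 - U) = 2 + (-77 + U) = -75 + U)
S - n(I(12, -4)) = 21635 - (-75 + 0) = 21635 - 1*(-75) = 21635 + 75 = 21710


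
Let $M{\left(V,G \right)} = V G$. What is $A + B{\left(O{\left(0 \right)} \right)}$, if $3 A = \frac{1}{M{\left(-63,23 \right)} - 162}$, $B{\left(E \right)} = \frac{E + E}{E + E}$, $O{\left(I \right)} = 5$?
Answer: $\frac{4832}{4833} \approx 0.99979$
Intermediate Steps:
$M{\left(V,G \right)} = G V$
$B{\left(E \right)} = 1$ ($B{\left(E \right)} = \frac{2 E}{2 E} = 2 E \frac{1}{2 E} = 1$)
$A = - \frac{1}{4833}$ ($A = \frac{1}{3 \left(23 \left(-63\right) - 162\right)} = \frac{1}{3 \left(-1449 - 162\right)} = \frac{1}{3 \left(-1611\right)} = \frac{1}{3} \left(- \frac{1}{1611}\right) = - \frac{1}{4833} \approx -0.00020691$)
$A + B{\left(O{\left(0 \right)} \right)} = - \frac{1}{4833} + 1 = \frac{4832}{4833}$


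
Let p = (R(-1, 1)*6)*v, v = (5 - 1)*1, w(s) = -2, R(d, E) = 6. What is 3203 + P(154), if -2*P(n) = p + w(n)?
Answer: 3132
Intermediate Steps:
v = 4 (v = 4*1 = 4)
p = 144 (p = (6*6)*4 = 36*4 = 144)
P(n) = -71 (P(n) = -(144 - 2)/2 = -½*142 = -71)
3203 + P(154) = 3203 - 71 = 3132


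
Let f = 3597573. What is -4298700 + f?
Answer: -701127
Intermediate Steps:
-4298700 + f = -4298700 + 3597573 = -701127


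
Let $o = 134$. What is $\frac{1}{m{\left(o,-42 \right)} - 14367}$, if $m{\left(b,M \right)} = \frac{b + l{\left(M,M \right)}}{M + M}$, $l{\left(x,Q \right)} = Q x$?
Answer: $- \frac{42}{604363} \approx -6.9495 \cdot 10^{-5}$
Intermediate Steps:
$m{\left(b,M \right)} = \frac{b + M^{2}}{2 M}$ ($m{\left(b,M \right)} = \frac{b + M M}{M + M} = \frac{b + M^{2}}{2 M}$)
$\frac{1}{m{\left(o,-42 \right)} - 14367} = \frac{1}{\frac{134 + \left(-42\right)^{2}}{2 \left(-42\right)} - 14367} = \frac{1}{\frac{1}{2} \left(- \frac{1}{42}\right) \left(134 + 1764\right) - 14367} = \frac{1}{\frac{1}{2} \left(- \frac{1}{42}\right) 1898 - 14367} = \frac{1}{- \frac{949}{42} - 14367} = \frac{1}{- \frac{604363}{42}} = - \frac{42}{604363}$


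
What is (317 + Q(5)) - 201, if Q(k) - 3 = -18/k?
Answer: 577/5 ≈ 115.40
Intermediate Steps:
Q(k) = 3 - 18/k
(317 + Q(5)) - 201 = (317 + (3 - 18/5)) - 201 = (317 - 3/5) - 201 = 1582/5 - 201 = 577/5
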